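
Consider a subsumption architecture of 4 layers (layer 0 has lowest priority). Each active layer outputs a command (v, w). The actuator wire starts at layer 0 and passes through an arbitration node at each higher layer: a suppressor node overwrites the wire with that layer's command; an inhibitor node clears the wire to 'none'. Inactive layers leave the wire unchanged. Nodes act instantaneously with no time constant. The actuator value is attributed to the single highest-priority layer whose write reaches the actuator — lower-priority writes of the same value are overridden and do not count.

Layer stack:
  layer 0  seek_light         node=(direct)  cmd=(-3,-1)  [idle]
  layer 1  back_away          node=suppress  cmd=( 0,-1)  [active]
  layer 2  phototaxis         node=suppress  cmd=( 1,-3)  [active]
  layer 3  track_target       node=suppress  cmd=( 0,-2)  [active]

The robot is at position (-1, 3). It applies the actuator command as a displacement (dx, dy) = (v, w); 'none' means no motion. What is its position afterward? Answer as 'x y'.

-1 1

L0 seek_light: idle → wire = none
L1 back_away: active, suppressor → wire = (0, -1)
L2 phototaxis: active, suppressor → wire = (1, -3)
L3 track_target: active, suppressor → wire = (0, -2)
actuator = (0, -2)
position: (-1, 3) + (0, -2) = (-1, 1)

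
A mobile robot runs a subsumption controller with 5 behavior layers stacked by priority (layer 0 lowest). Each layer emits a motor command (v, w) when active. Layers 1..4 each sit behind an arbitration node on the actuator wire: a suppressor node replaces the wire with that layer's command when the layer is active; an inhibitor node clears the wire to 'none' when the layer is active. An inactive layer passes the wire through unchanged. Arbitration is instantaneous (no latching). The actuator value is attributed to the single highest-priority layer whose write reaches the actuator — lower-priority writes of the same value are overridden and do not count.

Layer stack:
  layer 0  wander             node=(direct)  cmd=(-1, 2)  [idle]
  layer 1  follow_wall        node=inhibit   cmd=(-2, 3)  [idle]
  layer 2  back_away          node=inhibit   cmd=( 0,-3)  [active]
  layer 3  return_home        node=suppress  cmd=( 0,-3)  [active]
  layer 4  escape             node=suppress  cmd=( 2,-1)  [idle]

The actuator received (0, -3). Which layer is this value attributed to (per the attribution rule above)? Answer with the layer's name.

return_home

layer 0 (wander) idle — none
layer 1 (follow_wall) idle — unchanged: none
layer 2 (back_away) active — inhibits: none
layer 3 (return_home) active — suppresses: (0, -3)
layer 4 (escape) idle — unchanged: (0, -3)
→ actuator (0, -3)
last writer: layer 3 = return_home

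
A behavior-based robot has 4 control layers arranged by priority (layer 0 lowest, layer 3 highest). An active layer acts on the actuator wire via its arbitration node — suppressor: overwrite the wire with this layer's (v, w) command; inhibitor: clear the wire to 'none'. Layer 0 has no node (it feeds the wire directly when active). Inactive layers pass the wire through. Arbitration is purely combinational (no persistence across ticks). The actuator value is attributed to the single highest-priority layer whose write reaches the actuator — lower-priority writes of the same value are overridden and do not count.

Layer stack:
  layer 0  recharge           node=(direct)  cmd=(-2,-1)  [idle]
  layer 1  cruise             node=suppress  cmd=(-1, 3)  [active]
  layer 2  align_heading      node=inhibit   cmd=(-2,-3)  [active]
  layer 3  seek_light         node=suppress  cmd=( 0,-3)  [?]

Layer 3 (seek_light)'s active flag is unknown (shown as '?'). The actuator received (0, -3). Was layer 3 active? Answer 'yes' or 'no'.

If layer 3 is active=yes:
  actuator would be (0, -3)
If layer 3 is active=no:
  actuator would be none
Observed (0, -3), so layer 3 was active.

yes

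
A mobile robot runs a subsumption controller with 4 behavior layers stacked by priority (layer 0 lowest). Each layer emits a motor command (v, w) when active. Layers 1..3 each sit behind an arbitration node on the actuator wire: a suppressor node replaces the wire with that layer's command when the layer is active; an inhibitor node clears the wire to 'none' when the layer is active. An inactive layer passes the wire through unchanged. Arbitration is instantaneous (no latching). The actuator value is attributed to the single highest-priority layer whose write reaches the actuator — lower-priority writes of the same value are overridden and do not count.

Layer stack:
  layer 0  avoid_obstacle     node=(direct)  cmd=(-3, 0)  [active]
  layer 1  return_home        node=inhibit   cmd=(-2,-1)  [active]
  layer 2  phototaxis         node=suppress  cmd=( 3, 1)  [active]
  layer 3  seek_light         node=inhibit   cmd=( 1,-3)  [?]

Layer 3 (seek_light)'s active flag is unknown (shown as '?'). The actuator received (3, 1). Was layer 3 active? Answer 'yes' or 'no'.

no

If layer 3 is active=yes:
  actuator would be none
If layer 3 is active=no:
  actuator would be (3, 1)
Observed (3, 1), so layer 3 was idle.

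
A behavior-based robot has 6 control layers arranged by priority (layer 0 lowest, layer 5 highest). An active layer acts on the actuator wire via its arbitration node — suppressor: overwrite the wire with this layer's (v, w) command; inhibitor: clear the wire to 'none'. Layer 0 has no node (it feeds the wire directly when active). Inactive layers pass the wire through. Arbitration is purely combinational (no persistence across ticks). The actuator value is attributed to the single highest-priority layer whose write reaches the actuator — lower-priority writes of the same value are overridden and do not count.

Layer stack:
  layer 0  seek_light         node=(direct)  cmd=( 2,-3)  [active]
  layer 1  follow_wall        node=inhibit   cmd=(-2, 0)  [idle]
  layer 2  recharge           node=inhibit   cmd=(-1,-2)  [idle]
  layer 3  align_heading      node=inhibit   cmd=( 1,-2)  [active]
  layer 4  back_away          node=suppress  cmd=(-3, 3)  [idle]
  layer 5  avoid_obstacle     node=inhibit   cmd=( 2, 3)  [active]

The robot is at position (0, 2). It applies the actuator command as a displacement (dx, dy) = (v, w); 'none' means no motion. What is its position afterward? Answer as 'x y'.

[0] seek_light on; wire := (2, -3)
[1] follow_wall off; pass (2, -3)
[2] recharge off; pass (2, -3)
[3] align_heading on (inhibit); wire := none
[4] back_away off; pass none
[5] avoid_obstacle on (inhibit); wire := none
output none
position: (0, 2) + none = (0, 2)

0 2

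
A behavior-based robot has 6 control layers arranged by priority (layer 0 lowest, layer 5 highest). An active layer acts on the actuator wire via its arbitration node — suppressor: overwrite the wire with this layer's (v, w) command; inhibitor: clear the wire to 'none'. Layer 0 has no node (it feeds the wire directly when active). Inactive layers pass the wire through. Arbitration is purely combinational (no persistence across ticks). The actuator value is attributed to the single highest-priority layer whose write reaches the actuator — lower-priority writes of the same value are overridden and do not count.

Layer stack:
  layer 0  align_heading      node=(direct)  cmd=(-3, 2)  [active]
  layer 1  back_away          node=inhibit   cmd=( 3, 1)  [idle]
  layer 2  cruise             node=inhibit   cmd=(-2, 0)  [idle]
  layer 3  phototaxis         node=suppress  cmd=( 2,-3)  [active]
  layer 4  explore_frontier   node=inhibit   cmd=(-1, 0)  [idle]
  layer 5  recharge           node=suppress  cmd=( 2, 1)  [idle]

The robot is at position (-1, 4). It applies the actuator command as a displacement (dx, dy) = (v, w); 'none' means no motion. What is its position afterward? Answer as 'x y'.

1 1

layer 0 (align_heading) active — direct: (-3, 2)
layer 1 (back_away) idle — unchanged: (-3, 2)
layer 2 (cruise) idle — unchanged: (-3, 2)
layer 3 (phototaxis) active — suppresses: (2, -3)
layer 4 (explore_frontier) idle — unchanged: (2, -3)
layer 5 (recharge) idle — unchanged: (2, -3)
→ actuator (2, -3)
position: (-1, 4) + (2, -3) = (1, 1)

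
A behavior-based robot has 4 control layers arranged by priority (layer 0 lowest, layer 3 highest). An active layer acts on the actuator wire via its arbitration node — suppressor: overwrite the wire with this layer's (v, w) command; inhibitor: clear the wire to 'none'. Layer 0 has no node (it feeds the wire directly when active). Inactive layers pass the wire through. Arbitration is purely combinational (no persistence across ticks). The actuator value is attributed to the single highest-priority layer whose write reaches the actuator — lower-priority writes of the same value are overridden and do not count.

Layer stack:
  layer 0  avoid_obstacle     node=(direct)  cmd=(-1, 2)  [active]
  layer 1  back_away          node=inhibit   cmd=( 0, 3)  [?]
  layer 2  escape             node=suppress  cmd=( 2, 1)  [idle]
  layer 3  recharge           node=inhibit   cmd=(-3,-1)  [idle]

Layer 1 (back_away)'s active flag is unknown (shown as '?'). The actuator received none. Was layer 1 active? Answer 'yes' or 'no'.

If layer 1 is active=yes:
  actuator would be none
If layer 1 is active=no:
  actuator would be (-1, 2)
Observed none, so layer 1 was active.

yes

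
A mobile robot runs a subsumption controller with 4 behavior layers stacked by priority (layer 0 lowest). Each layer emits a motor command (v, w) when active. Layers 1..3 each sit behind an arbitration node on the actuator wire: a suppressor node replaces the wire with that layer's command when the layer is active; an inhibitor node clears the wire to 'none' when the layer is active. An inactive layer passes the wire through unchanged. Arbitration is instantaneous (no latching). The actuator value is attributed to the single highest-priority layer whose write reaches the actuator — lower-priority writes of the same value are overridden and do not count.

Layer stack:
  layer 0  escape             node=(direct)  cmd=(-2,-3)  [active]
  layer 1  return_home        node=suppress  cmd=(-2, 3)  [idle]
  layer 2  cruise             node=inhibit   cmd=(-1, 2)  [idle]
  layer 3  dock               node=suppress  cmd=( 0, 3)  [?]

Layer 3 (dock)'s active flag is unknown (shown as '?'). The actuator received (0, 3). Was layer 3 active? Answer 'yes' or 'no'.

If layer 3 is active=yes:
  actuator would be (0, 3)
If layer 3 is active=no:
  actuator would be (-2, -3)
Observed (0, 3), so layer 3 was active.

yes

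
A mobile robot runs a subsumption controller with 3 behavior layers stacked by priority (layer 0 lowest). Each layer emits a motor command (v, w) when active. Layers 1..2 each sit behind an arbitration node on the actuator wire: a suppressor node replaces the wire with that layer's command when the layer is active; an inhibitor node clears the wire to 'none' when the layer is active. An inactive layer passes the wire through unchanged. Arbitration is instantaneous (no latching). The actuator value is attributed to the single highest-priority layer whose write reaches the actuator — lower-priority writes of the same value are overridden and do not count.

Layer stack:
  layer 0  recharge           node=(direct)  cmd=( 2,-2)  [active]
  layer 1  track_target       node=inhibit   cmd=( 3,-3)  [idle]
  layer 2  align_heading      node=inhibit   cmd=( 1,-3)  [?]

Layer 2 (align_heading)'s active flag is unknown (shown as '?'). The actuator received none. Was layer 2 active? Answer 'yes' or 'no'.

If layer 2 is active=yes:
  actuator would be none
If layer 2 is active=no:
  actuator would be (2, -2)
Observed none, so layer 2 was active.

yes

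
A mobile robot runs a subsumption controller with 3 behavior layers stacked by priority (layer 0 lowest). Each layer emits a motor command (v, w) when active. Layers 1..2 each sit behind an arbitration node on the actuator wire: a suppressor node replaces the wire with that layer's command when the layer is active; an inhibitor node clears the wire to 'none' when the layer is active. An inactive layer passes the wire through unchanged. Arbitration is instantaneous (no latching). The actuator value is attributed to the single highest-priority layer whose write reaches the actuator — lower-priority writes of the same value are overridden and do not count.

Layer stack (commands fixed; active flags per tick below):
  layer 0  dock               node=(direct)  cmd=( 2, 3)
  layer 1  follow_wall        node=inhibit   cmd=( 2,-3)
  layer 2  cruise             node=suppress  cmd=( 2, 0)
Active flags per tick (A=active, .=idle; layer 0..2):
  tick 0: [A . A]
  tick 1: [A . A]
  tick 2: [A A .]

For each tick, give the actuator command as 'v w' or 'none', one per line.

2 0
2 0
none

tick 0:
  [0] dock on; wire := (2, 3)
  [1] follow_wall off; pass (2, 3)
  [2] cruise on (suppress); wire := (2, 0)
  output (2, 0)
tick 1:
  [0] dock on; wire := (2, 3)
  [1] follow_wall off; pass (2, 3)
  [2] cruise on (suppress); wire := (2, 0)
  output (2, 0)
tick 2:
  [0] dock on; wire := (2, 3)
  [1] follow_wall on (inhibit); wire := none
  [2] cruise off; pass none
  output none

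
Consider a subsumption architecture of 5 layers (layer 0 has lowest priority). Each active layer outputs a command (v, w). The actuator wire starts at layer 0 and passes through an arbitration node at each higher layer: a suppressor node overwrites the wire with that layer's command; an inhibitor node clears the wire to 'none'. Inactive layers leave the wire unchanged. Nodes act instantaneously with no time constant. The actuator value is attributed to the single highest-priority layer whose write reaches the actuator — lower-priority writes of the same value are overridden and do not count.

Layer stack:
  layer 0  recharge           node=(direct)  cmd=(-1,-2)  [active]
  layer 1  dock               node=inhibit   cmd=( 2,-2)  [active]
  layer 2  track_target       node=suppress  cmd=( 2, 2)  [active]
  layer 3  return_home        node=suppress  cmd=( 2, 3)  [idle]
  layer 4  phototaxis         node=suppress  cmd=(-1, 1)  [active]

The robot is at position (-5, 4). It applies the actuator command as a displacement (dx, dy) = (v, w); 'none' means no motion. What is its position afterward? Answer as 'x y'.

-6 5

layer 0 (recharge) active — direct: (-1, -2)
layer 1 (dock) active — inhibits: none
layer 2 (track_target) active — suppresses: (2, 2)
layer 3 (return_home) idle — unchanged: (2, 2)
layer 4 (phototaxis) active — suppresses: (-1, 1)
→ actuator (-1, 1)
position: (-5, 4) + (-1, 1) = (-6, 5)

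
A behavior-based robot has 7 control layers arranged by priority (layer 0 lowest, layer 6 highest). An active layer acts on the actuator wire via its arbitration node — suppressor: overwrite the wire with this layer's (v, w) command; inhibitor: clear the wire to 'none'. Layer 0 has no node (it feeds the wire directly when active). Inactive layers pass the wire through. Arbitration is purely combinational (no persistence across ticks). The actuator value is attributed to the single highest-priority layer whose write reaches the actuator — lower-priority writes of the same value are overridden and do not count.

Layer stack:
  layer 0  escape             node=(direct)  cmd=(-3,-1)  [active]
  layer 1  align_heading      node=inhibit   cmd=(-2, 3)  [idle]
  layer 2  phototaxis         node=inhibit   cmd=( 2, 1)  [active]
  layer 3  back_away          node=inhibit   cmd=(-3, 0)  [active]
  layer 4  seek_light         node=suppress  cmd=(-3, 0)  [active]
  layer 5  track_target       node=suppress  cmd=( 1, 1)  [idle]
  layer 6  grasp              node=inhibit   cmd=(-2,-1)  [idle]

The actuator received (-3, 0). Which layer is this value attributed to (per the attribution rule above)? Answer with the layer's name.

seek_light

[0] escape on; wire := (-3, -1)
[1] align_heading off; pass (-3, -1)
[2] phototaxis on (inhibit); wire := none
[3] back_away on (inhibit); wire := none
[4] seek_light on (suppress); wire := (-3, 0)
[5] track_target off; pass (-3, 0)
[6] grasp off; pass (-3, 0)
output (-3, 0)
last writer: layer 4 = seek_light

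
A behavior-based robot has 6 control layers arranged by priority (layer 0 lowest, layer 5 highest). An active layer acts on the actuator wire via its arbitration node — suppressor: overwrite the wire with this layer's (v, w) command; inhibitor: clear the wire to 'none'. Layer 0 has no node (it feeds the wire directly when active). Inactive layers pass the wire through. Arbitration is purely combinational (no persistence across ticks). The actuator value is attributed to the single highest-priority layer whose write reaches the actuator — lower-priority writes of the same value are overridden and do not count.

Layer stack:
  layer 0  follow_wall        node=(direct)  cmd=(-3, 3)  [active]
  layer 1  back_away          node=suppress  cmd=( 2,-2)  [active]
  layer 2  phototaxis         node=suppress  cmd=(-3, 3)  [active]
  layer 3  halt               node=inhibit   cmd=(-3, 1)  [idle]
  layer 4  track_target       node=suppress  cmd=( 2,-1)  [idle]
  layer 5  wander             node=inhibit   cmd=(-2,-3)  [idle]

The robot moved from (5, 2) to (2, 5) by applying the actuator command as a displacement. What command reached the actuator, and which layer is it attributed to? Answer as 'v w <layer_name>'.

displacement = (2, 5) − (5, 2) = (-3, 3)
L0 follow_wall: active, feeds wire = (-3, 3)
L1 back_away: active, suppressor → wire = (2, -2)
L2 phototaxis: active, suppressor → wire = (-3, 3)
L3 halt: idle → wire stays (-3, 3)
L4 track_target: idle → wire stays (-3, 3)
L5 wander: idle → wire stays (-3, 3)
actuator = (-3, 3) — from layer 2 (phototaxis)

-3 3 phototaxis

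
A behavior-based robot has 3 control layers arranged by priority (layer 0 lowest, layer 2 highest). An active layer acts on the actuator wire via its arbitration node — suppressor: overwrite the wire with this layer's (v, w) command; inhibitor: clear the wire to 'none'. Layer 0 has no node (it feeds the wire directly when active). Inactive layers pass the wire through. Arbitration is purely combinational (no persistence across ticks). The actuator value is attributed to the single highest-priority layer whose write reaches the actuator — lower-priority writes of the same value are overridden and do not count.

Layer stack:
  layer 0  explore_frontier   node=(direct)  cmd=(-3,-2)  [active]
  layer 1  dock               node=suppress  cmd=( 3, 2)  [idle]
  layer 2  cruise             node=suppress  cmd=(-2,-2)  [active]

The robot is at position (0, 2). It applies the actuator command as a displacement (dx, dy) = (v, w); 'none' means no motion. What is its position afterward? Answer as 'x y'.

-2 0

[0] explore_frontier on; wire := (-3, -2)
[1] dock off; pass (-3, -2)
[2] cruise on (suppress); wire := (-2, -2)
output (-2, -2)
position: (0, 2) + (-2, -2) = (-2, 0)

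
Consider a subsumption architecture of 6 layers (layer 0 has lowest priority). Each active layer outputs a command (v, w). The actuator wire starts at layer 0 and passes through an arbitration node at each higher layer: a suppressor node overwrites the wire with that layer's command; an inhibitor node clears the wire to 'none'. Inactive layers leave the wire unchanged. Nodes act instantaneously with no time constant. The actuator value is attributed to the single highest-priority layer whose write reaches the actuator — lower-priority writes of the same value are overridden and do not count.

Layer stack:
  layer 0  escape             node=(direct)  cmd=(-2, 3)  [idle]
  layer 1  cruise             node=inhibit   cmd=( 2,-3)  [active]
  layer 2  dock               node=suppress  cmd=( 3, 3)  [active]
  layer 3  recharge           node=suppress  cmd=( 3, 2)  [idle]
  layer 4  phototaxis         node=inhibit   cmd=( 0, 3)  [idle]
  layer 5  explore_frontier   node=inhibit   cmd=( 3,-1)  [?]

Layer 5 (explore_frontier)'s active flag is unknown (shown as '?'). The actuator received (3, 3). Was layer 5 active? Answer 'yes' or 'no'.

no

If layer 5 is active=yes:
  actuator would be none
If layer 5 is active=no:
  actuator would be (3, 3)
Observed (3, 3), so layer 5 was idle.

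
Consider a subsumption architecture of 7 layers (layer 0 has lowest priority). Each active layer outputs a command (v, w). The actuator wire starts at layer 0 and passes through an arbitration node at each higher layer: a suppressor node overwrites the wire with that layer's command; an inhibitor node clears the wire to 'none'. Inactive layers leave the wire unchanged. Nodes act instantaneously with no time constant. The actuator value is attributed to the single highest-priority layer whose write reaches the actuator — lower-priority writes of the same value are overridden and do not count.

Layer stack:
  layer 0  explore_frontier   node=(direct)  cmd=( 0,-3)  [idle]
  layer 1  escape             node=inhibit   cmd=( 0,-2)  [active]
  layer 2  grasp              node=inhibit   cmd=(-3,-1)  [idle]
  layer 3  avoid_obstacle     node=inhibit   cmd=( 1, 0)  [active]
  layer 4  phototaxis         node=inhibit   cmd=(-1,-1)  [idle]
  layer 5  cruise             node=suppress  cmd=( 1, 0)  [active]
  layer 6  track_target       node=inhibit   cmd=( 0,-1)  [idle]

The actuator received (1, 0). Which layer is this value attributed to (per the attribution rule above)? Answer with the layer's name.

cruise

[0] explore_frontier off; wire := none
[1] escape on (inhibit); wire := none
[2] grasp off; pass none
[3] avoid_obstacle on (inhibit); wire := none
[4] phototaxis off; pass none
[5] cruise on (suppress); wire := (1, 0)
[6] track_target off; pass (1, 0)
output (1, 0)
last writer: layer 5 = cruise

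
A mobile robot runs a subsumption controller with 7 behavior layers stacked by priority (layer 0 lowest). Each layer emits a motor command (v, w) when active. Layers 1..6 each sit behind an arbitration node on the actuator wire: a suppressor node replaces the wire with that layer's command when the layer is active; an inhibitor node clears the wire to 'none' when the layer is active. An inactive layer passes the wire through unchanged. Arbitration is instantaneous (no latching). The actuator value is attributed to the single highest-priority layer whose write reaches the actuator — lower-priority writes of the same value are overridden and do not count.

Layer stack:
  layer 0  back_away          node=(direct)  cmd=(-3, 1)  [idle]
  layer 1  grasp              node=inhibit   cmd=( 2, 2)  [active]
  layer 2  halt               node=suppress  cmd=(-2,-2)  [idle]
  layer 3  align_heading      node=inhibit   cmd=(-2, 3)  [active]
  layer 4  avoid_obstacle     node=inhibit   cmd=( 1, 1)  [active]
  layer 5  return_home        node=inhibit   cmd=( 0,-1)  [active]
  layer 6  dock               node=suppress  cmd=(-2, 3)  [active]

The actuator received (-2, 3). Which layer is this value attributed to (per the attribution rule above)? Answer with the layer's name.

dock

L0 back_away: idle → wire = none
L1 grasp: active, inhibitor → wire = none
L2 halt: idle → wire stays none
L3 align_heading: active, inhibitor → wire = none
L4 avoid_obstacle: active, inhibitor → wire = none
L5 return_home: active, inhibitor → wire = none
L6 dock: active, suppressor → wire = (-2, 3)
actuator = (-2, 3)
last writer: layer 6 = dock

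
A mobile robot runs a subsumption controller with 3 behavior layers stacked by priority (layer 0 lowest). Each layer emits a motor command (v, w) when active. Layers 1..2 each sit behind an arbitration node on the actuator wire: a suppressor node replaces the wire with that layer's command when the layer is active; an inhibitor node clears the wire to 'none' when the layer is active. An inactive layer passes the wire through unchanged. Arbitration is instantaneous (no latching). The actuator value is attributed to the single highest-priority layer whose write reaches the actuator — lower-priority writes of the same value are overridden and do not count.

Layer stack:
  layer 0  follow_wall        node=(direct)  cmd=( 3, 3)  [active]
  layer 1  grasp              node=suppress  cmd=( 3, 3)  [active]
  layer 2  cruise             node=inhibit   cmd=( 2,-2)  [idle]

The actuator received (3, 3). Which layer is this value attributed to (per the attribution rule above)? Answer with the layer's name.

grasp

layer 0 (follow_wall) active — direct: (3, 3)
layer 1 (grasp) active — suppresses: (3, 3)
layer 2 (cruise) idle — unchanged: (3, 3)
→ actuator (3, 3)
last writer: layer 1 = grasp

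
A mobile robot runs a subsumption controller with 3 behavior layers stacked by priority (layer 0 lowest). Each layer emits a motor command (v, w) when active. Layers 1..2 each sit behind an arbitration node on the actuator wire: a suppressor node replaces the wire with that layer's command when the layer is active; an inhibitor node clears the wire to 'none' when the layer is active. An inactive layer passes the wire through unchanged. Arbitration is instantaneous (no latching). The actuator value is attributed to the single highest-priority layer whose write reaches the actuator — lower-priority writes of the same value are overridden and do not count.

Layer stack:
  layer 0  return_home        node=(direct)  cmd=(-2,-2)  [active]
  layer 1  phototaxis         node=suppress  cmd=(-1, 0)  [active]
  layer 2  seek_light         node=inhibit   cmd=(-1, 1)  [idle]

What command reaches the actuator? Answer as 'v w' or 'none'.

-1 0

L0 return_home: active, feeds wire = (-2, -2)
L1 phototaxis: active, suppressor → wire = (-1, 0)
L2 seek_light: idle → wire stays (-1, 0)
actuator = (-1, 0)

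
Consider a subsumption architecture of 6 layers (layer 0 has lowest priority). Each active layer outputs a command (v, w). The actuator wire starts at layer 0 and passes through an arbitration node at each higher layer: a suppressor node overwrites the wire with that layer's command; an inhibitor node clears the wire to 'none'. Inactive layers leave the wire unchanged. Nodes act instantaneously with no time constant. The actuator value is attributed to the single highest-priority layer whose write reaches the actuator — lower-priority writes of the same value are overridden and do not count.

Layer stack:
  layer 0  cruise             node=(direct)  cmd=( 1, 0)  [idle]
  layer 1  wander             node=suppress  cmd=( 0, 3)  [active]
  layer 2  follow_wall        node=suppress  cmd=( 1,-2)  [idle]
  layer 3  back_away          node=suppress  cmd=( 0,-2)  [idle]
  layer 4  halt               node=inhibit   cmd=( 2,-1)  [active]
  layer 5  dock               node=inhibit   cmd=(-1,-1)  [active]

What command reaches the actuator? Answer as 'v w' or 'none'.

layer 0 (cruise) idle — none
layer 1 (wander) active — suppresses: (0, 3)
layer 2 (follow_wall) idle — unchanged: (0, 3)
layer 3 (back_away) idle — unchanged: (0, 3)
layer 4 (halt) active — inhibits: none
layer 5 (dock) active — inhibits: none
→ actuator none

none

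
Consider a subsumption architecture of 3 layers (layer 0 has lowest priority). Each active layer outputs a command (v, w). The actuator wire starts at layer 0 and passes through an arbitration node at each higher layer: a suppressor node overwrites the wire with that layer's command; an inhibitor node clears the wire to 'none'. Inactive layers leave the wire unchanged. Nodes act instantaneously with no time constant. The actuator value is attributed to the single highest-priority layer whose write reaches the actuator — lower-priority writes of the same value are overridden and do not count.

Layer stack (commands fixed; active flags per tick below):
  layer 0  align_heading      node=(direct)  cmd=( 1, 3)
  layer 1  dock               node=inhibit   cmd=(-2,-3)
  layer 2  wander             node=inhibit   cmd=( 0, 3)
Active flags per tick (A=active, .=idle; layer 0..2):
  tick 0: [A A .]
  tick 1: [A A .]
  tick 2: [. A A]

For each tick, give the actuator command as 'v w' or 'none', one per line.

tick 0:
  [0] align_heading on; wire := (1, 3)
  [1] dock on (inhibit); wire := none
  [2] wander off; pass none
  output none
tick 1:
  [0] align_heading on; wire := (1, 3)
  [1] dock on (inhibit); wire := none
  [2] wander off; pass none
  output none
tick 2:
  [0] align_heading off; wire := none
  [1] dock on (inhibit); wire := none
  [2] wander on (inhibit); wire := none
  output none

none
none
none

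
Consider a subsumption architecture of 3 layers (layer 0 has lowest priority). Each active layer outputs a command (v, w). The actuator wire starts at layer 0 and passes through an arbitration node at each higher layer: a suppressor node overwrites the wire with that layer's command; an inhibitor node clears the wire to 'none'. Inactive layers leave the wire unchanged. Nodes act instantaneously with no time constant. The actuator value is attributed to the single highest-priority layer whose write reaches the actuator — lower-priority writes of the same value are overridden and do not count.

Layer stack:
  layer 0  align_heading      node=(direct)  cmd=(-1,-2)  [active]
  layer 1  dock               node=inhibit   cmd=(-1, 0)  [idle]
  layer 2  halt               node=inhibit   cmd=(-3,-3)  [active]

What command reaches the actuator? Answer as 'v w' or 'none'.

none

L0 align_heading: active, feeds wire = (-1, -2)
L1 dock: idle → wire stays (-1, -2)
L2 halt: active, inhibitor → wire = none
actuator = none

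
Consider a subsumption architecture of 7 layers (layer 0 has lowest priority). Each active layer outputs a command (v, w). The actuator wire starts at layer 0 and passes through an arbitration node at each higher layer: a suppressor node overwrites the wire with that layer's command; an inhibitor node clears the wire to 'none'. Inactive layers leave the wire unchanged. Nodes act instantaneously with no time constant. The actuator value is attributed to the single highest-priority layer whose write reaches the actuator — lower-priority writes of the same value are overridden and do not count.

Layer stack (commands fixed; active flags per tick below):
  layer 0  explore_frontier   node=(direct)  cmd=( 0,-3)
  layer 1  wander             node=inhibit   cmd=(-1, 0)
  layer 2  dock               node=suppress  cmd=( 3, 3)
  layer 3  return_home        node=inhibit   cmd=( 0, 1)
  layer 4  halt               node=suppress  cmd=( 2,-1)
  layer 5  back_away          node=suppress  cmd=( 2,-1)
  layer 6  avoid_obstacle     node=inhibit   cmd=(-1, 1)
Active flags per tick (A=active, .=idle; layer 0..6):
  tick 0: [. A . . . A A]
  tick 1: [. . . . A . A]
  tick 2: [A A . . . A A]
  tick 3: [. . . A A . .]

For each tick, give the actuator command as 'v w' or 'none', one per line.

tick 0:
  L0 explore_frontier: idle → wire = none
  L1 wander: active, inhibitor → wire = none
  L2 dock: idle → wire stays none
  L3 return_home: idle → wire stays none
  L4 halt: idle → wire stays none
  L5 back_away: active, suppressor → wire = (2, -1)
  L6 avoid_obstacle: active, inhibitor → wire = none
  actuator = none
tick 1:
  L0 explore_frontier: idle → wire = none
  L1 wander: idle → wire stays none
  L2 dock: idle → wire stays none
  L3 return_home: idle → wire stays none
  L4 halt: active, suppressor → wire = (2, -1)
  L5 back_away: idle → wire stays (2, -1)
  L6 avoid_obstacle: active, inhibitor → wire = none
  actuator = none
tick 2:
  L0 explore_frontier: active, feeds wire = (0, -3)
  L1 wander: active, inhibitor → wire = none
  L2 dock: idle → wire stays none
  L3 return_home: idle → wire stays none
  L4 halt: idle → wire stays none
  L5 back_away: active, suppressor → wire = (2, -1)
  L6 avoid_obstacle: active, inhibitor → wire = none
  actuator = none
tick 3:
  L0 explore_frontier: idle → wire = none
  L1 wander: idle → wire stays none
  L2 dock: idle → wire stays none
  L3 return_home: active, inhibitor → wire = none
  L4 halt: active, suppressor → wire = (2, -1)
  L5 back_away: idle → wire stays (2, -1)
  L6 avoid_obstacle: idle → wire stays (2, -1)
  actuator = (2, -1)

none
none
none
2 -1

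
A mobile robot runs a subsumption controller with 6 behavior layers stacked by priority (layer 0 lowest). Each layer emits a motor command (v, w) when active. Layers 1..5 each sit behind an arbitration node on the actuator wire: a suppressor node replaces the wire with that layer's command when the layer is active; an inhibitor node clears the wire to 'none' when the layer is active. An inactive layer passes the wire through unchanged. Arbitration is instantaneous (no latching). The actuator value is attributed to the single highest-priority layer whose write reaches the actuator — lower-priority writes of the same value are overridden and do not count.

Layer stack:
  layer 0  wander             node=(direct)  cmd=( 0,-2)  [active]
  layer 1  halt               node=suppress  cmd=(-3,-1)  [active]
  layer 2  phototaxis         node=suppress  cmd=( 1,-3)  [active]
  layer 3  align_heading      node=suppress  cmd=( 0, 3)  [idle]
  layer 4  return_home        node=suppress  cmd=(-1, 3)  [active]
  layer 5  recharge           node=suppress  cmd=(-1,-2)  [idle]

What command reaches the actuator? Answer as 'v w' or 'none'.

[0] wander on; wire := (0, -2)
[1] halt on (suppress); wire := (-3, -1)
[2] phototaxis on (suppress); wire := (1, -3)
[3] align_heading off; pass (1, -3)
[4] return_home on (suppress); wire := (-1, 3)
[5] recharge off; pass (-1, 3)
output (-1, 3)

-1 3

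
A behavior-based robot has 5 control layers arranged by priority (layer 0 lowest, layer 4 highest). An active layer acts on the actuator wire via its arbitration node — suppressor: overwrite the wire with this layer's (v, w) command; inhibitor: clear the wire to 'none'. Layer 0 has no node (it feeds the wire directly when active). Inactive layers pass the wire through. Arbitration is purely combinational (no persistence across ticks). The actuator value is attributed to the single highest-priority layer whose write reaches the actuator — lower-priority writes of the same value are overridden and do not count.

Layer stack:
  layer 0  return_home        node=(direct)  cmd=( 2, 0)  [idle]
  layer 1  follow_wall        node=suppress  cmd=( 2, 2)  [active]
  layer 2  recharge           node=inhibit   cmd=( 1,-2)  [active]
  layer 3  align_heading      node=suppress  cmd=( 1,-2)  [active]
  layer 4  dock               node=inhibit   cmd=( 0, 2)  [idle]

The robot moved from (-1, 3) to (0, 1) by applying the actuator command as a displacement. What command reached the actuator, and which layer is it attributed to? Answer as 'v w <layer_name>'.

1 -2 align_heading

displacement = (0, 1) − (-1, 3) = (1, -2)
layer 0 (return_home) idle — none
layer 1 (follow_wall) active — suppresses: (2, 2)
layer 2 (recharge) active — inhibits: none
layer 3 (align_heading) active — suppresses: (1, -2)
layer 4 (dock) idle — unchanged: (1, -2)
→ actuator (1, -2) — from layer 3 (align_heading)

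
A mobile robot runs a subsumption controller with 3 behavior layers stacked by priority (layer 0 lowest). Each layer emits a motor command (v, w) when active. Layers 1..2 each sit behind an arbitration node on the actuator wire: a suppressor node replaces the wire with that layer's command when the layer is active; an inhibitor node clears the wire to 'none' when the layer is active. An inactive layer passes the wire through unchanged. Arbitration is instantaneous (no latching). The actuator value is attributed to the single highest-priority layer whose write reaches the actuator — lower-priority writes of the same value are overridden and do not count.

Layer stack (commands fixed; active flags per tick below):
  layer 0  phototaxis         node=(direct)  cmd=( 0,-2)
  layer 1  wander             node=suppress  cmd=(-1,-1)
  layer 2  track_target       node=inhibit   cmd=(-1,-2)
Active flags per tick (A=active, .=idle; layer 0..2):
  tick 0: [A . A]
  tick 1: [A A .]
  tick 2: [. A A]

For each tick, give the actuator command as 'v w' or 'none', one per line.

none
-1 -1
none

tick 0:
  [0] phototaxis on; wire := (0, -2)
  [1] wander off; pass (0, -2)
  [2] track_target on (inhibit); wire := none
  output none
tick 1:
  [0] phototaxis on; wire := (0, -2)
  [1] wander on (suppress); wire := (-1, -1)
  [2] track_target off; pass (-1, -1)
  output (-1, -1)
tick 2:
  [0] phototaxis off; wire := none
  [1] wander on (suppress); wire := (-1, -1)
  [2] track_target on (inhibit); wire := none
  output none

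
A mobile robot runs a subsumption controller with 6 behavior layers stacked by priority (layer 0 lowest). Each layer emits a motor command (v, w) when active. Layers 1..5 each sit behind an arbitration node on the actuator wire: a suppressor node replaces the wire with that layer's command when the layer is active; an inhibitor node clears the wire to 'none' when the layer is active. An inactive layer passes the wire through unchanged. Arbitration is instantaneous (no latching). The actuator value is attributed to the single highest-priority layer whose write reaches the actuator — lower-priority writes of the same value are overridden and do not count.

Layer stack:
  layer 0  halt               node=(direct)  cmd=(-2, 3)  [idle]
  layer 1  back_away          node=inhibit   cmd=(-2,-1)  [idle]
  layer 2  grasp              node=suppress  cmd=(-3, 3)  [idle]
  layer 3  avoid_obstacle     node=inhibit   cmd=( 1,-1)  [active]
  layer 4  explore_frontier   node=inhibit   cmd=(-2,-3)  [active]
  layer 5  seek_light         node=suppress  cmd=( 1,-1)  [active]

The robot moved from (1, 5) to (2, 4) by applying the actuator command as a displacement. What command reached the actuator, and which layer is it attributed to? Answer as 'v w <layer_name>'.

displacement = (2, 4) − (1, 5) = (1, -1)
L0 halt: idle → wire = none
L1 back_away: idle → wire stays none
L2 grasp: idle → wire stays none
L3 avoid_obstacle: active, inhibitor → wire = none
L4 explore_frontier: active, inhibitor → wire = none
L5 seek_light: active, suppressor → wire = (1, -1)
actuator = (1, -1) — from layer 5 (seek_light)

1 -1 seek_light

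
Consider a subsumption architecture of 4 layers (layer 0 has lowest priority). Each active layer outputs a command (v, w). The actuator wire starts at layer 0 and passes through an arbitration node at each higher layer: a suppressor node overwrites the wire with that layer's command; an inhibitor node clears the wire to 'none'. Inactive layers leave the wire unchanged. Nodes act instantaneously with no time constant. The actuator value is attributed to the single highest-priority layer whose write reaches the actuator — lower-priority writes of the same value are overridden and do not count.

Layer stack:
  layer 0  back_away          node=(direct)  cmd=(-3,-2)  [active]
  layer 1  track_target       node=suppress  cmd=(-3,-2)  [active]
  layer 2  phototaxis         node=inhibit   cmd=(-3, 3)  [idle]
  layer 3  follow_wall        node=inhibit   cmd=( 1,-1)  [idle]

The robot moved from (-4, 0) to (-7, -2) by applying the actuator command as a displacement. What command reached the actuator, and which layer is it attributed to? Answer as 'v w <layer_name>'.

displacement = (-7, -2) − (-4, 0) = (-3, -2)
[0] back_away on; wire := (-3, -2)
[1] track_target on (suppress); wire := (-3, -2)
[2] phototaxis off; pass (-3, -2)
[3] follow_wall off; pass (-3, -2)
output (-3, -2) — from layer 1 (track_target)

-3 -2 track_target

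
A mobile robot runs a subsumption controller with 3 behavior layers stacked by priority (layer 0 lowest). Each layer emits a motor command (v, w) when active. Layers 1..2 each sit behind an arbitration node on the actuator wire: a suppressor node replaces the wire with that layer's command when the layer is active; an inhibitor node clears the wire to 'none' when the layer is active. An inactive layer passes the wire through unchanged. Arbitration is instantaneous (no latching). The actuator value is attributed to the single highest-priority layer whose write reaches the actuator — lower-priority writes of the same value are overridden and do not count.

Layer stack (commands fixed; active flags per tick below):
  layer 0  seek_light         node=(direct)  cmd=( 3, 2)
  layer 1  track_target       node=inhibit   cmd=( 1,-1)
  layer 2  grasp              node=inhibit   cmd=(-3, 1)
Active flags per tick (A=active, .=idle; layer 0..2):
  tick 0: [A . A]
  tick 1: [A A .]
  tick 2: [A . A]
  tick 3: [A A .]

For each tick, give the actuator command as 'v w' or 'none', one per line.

tick 0:
  layer 0 (seek_light) active — direct: (3, 2)
  layer 1 (track_target) idle — unchanged: (3, 2)
  layer 2 (grasp) active — inhibits: none
  → actuator none
tick 1:
  layer 0 (seek_light) active — direct: (3, 2)
  layer 1 (track_target) active — inhibits: none
  layer 2 (grasp) idle — unchanged: none
  → actuator none
tick 2:
  layer 0 (seek_light) active — direct: (3, 2)
  layer 1 (track_target) idle — unchanged: (3, 2)
  layer 2 (grasp) active — inhibits: none
  → actuator none
tick 3:
  layer 0 (seek_light) active — direct: (3, 2)
  layer 1 (track_target) active — inhibits: none
  layer 2 (grasp) idle — unchanged: none
  → actuator none

none
none
none
none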